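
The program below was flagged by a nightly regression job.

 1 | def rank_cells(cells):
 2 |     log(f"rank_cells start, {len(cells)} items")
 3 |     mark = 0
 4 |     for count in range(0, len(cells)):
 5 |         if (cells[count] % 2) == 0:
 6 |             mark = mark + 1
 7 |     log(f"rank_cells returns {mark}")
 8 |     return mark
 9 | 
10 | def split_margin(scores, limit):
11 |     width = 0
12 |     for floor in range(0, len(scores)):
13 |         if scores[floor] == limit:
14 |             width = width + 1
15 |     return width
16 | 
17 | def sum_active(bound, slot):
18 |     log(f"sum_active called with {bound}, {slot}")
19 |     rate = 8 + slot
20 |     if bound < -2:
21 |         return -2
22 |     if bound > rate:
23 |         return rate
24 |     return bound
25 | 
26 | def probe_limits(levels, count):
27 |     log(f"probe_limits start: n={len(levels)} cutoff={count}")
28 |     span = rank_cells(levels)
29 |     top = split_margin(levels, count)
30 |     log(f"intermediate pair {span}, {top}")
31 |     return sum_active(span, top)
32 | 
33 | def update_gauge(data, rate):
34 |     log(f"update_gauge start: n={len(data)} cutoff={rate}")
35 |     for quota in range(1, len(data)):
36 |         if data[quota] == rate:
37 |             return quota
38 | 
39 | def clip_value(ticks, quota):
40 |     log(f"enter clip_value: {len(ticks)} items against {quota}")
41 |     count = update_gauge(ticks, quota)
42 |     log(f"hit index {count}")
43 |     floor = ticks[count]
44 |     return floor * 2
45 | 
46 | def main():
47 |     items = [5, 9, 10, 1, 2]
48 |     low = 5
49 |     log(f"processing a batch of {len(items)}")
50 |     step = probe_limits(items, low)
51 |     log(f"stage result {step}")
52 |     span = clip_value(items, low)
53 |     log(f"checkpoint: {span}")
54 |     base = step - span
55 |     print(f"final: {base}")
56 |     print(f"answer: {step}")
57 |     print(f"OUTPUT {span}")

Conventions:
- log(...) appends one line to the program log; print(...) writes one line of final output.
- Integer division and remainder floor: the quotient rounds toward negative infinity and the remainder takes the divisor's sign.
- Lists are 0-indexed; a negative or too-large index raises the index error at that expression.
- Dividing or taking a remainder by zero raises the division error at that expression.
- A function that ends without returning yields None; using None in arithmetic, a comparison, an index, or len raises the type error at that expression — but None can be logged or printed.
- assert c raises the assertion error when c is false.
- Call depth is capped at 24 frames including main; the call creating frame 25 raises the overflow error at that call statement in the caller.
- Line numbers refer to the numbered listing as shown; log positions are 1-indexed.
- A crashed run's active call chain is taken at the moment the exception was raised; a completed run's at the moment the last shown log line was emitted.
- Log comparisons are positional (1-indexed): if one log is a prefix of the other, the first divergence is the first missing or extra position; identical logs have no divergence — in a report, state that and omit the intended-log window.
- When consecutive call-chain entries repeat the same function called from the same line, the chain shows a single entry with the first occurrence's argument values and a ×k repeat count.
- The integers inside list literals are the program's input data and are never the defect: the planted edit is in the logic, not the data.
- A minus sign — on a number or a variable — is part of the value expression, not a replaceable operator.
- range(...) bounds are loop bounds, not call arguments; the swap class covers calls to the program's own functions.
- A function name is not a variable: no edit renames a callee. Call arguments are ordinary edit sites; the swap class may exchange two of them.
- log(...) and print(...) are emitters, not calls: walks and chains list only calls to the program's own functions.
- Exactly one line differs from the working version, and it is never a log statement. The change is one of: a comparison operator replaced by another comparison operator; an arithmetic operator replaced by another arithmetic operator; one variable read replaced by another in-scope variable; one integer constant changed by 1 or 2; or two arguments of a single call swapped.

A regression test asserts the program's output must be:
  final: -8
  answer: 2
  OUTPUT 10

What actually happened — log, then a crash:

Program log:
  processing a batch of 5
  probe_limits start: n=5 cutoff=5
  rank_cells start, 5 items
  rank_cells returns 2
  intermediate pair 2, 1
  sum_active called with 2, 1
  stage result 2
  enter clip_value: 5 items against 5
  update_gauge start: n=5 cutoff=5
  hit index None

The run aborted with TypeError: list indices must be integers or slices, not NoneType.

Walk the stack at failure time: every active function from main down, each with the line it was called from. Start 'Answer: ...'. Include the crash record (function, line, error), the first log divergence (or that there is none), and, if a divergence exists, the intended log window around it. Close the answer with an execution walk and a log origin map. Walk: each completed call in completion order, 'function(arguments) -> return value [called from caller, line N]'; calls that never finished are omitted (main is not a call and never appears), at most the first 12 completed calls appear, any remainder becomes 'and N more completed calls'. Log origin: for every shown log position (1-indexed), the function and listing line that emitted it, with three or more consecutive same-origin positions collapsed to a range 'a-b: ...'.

Answer: main -> clip_value (called at line 52).
Key observation: The log first diverges at position 10: the faulty run prints 'hit index None' where the working version prints 'hit index 0'.
Crash: clip_value, line 43, TypeError.
First divergence: position 10 — the shown line 'hit index None' should read 'hit index 0'.
Intended log window:
  8: enter clip_value: 5 items against 5
  9: update_gauge start: n=5 cutoff=5
  10: hit index 0
  11: checkpoint: 10
Execution walk:
  rank_cells([5, 9, 10, 1, 2]) -> 2  [called from probe_limits, line 28]
  split_margin([5, 9, 10, 1, 2], 5) -> 1  [called from probe_limits, line 29]
  sum_active(2, 1) -> 2  [called from probe_limits, line 31]
  probe_limits([5, 9, 10, 1, 2], 5) -> 2  [called from main, line 50]
  update_gauge([5, 9, 10, 1, 2], 5) -> None  [called from clip_value, line 41]
Log line origins:
  1: from main, line 49
  2: from probe_limits, line 27
  3: from rank_cells, line 2
  4: from rank_cells, line 7
  5: from probe_limits, line 30
  6: from sum_active, line 18
  7: from main, line 51
  8: from clip_value, line 40
  9: from update_gauge, line 34
  10: from clip_value, line 42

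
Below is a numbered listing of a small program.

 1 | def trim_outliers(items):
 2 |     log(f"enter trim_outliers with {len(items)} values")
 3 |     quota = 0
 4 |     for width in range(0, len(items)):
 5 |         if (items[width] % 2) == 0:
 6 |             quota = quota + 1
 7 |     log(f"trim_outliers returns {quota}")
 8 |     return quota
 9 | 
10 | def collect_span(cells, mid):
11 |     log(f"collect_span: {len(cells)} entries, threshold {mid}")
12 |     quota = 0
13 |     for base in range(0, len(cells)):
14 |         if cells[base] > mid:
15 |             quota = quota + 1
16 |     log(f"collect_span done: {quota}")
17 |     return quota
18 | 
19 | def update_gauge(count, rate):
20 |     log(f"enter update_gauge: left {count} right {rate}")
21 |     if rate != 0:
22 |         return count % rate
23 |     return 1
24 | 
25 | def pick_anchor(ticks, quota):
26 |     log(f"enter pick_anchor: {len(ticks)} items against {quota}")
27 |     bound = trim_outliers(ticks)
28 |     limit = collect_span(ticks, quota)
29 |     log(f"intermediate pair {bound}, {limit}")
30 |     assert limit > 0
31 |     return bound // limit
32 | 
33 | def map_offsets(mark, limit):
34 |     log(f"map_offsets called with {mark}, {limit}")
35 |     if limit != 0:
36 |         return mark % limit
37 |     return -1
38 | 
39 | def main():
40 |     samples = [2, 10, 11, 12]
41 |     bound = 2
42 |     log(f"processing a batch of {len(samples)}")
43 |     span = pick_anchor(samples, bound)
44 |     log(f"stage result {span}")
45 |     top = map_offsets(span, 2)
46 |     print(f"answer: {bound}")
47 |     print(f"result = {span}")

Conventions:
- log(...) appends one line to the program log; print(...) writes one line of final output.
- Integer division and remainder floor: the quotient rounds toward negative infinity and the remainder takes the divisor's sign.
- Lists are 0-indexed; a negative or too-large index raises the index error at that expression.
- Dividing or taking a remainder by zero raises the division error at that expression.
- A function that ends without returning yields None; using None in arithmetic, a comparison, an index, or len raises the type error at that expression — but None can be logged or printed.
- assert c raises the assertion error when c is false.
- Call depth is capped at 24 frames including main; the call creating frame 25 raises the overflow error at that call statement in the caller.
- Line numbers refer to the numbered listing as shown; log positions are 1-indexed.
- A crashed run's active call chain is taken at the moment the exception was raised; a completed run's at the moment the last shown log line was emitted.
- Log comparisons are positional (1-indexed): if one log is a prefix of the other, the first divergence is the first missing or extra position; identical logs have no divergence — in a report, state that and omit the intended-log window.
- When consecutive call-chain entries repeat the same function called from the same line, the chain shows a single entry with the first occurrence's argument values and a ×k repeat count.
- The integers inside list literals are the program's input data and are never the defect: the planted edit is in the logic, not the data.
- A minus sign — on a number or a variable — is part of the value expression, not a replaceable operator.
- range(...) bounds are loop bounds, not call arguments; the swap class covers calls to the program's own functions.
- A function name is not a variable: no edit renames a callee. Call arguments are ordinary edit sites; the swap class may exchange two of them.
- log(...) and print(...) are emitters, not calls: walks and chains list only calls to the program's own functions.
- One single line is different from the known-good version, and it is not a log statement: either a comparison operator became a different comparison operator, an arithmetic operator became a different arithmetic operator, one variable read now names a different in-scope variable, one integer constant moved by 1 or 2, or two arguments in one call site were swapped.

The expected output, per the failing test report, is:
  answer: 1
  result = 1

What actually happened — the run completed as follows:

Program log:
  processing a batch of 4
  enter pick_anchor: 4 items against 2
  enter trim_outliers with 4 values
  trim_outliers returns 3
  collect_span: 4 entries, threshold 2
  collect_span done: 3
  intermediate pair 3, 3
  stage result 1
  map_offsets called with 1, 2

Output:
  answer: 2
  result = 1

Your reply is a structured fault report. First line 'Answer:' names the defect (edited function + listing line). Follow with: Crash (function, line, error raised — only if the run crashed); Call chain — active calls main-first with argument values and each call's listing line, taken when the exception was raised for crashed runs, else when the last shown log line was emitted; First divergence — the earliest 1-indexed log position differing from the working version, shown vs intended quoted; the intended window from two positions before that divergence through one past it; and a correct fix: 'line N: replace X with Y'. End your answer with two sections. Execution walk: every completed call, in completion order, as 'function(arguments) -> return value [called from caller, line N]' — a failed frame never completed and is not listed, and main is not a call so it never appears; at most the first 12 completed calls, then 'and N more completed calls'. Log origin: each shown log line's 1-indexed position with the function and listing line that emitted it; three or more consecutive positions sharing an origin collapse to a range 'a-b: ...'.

Answer: the defect is in main at line 46.
Key observation: The logs agree in full; only the final output differs.
Call chain: main -> map_offsets(1, 2) (called at line 45).
First divergence: none (the log streams are identical).
Execution walk:
  trim_outliers([2, 10, 11, 12]) -> 3  [called from pick_anchor, line 27]
  collect_span([2, 10, 11, 12], 2) -> 3  [called from pick_anchor, line 28]
  pick_anchor([2, 10, 11, 12], 2) -> 1  [called from main, line 43]
  map_offsets(1, 2) -> 1  [called from main, line 45]
Log origin:
  1: emitted by main (line 42)
  2: emitted by pick_anchor (line 26)
  3: emitted by trim_outliers (line 2)
  4: emitted by trim_outliers (line 7)
  5: emitted by collect_span (line 11)
  6: emitted by collect_span (line 16)
  7: emitted by pick_anchor (line 29)
  8: emitted by main (line 44)
  9: emitted by map_offsets (line 34)
A correct fix: line 46: replace `bound` with `top`.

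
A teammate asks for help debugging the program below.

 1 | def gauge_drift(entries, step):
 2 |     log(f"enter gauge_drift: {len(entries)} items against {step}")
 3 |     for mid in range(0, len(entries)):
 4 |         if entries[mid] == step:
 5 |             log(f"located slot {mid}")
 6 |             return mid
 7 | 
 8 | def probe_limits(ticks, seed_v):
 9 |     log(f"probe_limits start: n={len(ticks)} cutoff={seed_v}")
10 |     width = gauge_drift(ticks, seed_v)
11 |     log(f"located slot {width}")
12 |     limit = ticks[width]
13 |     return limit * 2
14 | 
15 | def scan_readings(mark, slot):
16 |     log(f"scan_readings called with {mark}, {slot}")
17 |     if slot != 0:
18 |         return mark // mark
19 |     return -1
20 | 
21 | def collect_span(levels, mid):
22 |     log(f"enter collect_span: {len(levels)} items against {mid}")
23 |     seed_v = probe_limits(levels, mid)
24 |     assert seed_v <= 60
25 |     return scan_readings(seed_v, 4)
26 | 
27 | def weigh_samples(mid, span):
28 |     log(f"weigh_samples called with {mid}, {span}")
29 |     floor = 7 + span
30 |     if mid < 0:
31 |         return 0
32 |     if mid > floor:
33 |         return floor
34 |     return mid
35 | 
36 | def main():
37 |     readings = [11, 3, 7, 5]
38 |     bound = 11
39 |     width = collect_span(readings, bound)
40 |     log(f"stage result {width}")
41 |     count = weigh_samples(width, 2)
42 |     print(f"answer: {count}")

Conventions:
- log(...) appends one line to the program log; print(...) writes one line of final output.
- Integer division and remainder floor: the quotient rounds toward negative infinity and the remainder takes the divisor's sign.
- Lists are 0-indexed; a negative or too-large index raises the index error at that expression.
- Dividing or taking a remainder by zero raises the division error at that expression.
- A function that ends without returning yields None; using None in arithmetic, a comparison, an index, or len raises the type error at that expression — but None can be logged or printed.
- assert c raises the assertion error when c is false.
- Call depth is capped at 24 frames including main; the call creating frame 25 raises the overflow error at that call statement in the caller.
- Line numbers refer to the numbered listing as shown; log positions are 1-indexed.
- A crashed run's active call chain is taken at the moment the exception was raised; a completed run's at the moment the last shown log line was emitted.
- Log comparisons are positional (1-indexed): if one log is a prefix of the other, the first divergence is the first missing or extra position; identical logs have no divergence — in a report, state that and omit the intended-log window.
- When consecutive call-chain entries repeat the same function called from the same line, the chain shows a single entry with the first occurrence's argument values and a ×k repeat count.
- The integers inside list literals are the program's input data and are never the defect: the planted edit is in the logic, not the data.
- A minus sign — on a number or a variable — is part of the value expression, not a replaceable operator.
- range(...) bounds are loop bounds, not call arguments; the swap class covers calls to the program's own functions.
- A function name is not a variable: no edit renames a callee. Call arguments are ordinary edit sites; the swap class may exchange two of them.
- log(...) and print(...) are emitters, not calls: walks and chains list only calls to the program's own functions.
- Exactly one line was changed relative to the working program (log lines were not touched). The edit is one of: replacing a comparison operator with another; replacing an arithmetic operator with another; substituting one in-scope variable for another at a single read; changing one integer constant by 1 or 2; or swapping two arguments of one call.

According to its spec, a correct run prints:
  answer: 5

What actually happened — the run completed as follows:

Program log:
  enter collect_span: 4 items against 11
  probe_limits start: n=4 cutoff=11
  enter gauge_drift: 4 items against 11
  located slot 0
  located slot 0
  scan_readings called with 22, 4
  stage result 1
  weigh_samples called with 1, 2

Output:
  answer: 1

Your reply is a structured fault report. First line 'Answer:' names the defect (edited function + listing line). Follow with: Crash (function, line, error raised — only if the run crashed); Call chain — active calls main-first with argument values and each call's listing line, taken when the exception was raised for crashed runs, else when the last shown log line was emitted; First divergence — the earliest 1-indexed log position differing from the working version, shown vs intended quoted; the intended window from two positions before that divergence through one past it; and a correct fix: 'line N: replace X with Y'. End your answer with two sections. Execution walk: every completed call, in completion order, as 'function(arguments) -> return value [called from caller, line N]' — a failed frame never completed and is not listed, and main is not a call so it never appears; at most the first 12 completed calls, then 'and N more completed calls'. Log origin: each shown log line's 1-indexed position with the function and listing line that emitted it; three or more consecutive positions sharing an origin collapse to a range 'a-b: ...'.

Answer: the defect is in scan_readings at line 18.
Key observation: Everything matches until log position 7, which reads 'stage result 1' in place of 'stage result 5'.
Call chain: main -> weigh_samples(1, 2) (called at line 41).
First divergence: at position 7 the run shows 'stage result 1' where the working version logs 'stage result 5'.
Intended log window:
  5: located slot 0
  6: scan_readings called with 22, 4
  7: stage result 5
  8: weigh_samples called with 5, 2
Execution walk:
  gauge_drift([11, 3, 7, 5], 11) -> 0  [called from probe_limits, line 10]
  probe_limits([11, 3, 7, 5], 11) -> 22  [called from collect_span, line 23]
  scan_readings(22, 4) -> 1  [called from collect_span, line 25]
  collect_span([11, 3, 7, 5], 11) -> 1  [called from main, line 39]
  weigh_samples(1, 2) -> 1  [called from main, line 41]
Log line origins:
  1 — collect_span, line 22
  2 — probe_limits, line 9
  3 — gauge_drift, line 2
  4 — gauge_drift, line 5
  5 — probe_limits, line 11
  6 — scan_readings, line 16
  7 — main, line 40
  8 — weigh_samples, line 28
A correct fix: line 18: replace `mark // mark` with `mark // slot`.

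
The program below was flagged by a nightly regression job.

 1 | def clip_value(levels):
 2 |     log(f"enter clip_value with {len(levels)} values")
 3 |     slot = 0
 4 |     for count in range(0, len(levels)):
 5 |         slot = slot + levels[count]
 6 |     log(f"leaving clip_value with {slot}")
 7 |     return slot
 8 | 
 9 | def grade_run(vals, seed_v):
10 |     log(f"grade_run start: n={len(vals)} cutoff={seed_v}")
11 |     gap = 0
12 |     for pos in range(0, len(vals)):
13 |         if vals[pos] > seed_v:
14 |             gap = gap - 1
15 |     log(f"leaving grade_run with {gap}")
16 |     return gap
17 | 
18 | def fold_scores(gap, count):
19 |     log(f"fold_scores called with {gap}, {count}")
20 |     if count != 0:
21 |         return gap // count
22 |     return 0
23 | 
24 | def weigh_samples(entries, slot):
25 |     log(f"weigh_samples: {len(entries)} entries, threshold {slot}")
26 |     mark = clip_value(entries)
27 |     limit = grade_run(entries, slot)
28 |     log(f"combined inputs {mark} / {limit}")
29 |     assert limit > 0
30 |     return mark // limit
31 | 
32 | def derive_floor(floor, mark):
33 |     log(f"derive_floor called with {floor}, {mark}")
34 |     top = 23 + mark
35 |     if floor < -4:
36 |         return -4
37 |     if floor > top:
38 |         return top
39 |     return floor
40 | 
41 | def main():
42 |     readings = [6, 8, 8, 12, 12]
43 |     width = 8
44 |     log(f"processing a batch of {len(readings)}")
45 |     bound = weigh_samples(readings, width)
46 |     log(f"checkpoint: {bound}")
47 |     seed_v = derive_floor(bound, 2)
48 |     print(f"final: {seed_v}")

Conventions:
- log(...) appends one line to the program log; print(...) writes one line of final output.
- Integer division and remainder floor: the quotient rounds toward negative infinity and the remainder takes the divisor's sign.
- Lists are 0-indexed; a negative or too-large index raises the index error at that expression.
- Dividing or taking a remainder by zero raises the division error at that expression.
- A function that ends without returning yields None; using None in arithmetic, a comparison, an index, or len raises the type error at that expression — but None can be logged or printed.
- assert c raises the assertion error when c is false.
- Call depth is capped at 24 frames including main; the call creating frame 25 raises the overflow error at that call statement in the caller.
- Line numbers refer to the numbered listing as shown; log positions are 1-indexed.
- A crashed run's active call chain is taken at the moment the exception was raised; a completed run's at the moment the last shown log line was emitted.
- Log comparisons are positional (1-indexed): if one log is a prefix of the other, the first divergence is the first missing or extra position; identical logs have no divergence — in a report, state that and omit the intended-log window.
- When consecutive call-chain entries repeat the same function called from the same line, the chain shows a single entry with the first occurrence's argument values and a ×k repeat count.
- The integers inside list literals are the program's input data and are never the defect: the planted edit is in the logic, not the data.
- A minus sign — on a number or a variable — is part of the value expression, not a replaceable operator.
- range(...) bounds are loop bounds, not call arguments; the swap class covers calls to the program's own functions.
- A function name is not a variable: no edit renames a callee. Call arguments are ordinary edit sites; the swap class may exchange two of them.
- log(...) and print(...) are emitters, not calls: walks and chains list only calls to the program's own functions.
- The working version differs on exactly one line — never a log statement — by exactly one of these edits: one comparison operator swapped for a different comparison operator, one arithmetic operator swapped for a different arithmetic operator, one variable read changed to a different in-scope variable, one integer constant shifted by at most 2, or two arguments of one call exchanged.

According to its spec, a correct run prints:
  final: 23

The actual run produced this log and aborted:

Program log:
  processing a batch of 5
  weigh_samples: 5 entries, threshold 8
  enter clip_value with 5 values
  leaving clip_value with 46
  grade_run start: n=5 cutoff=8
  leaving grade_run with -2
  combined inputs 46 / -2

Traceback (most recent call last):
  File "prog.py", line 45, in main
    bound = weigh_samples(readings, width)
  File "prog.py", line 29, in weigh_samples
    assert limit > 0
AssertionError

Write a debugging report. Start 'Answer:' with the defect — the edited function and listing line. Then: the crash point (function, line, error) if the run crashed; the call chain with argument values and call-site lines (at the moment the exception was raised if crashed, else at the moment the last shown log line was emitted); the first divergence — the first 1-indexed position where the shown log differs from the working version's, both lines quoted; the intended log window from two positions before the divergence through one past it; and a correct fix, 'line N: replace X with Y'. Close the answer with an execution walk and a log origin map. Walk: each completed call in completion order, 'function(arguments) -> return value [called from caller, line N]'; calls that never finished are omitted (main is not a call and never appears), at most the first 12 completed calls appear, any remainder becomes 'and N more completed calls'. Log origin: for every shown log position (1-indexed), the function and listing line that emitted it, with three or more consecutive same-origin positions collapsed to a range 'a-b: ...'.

Answer: the defect is in grade_run at line 14.
The tell: Position 6 is the first bad log line: 'leaving grade_run with -2' should read 'leaving grade_run with 2'.
Crash: weigh_samples, line 29, AssertionError.
Call chain: main -> weigh_samples([6, 8, 8, 12, 12], 8) (called at line 45).
First divergence: at position 6 the run shows 'leaving grade_run with -2' where the working version logs 'leaving grade_run with 2'.
Intended log window:
  4: leaving clip_value with 46
  5: grade_run start: n=5 cutoff=8
  6: leaving grade_run with 2
  7: combined inputs 46 / 2
Execution walk:
  clip_value([6, 8, 8, 12, 12]) -> 46  [called from weigh_samples, line 26]
  grade_run([6, 8, 8, 12, 12], 8) -> -2  [called from weigh_samples, line 27]
Log line origins:
  1: from main, line 44
  2: from weigh_samples, line 25
  3: from clip_value, line 2
  4: from clip_value, line 6
  5: from grade_run, line 10
  6: from grade_run, line 15
  7: from weigh_samples, line 28
A correct fix: line 14: replace `-` with `+`.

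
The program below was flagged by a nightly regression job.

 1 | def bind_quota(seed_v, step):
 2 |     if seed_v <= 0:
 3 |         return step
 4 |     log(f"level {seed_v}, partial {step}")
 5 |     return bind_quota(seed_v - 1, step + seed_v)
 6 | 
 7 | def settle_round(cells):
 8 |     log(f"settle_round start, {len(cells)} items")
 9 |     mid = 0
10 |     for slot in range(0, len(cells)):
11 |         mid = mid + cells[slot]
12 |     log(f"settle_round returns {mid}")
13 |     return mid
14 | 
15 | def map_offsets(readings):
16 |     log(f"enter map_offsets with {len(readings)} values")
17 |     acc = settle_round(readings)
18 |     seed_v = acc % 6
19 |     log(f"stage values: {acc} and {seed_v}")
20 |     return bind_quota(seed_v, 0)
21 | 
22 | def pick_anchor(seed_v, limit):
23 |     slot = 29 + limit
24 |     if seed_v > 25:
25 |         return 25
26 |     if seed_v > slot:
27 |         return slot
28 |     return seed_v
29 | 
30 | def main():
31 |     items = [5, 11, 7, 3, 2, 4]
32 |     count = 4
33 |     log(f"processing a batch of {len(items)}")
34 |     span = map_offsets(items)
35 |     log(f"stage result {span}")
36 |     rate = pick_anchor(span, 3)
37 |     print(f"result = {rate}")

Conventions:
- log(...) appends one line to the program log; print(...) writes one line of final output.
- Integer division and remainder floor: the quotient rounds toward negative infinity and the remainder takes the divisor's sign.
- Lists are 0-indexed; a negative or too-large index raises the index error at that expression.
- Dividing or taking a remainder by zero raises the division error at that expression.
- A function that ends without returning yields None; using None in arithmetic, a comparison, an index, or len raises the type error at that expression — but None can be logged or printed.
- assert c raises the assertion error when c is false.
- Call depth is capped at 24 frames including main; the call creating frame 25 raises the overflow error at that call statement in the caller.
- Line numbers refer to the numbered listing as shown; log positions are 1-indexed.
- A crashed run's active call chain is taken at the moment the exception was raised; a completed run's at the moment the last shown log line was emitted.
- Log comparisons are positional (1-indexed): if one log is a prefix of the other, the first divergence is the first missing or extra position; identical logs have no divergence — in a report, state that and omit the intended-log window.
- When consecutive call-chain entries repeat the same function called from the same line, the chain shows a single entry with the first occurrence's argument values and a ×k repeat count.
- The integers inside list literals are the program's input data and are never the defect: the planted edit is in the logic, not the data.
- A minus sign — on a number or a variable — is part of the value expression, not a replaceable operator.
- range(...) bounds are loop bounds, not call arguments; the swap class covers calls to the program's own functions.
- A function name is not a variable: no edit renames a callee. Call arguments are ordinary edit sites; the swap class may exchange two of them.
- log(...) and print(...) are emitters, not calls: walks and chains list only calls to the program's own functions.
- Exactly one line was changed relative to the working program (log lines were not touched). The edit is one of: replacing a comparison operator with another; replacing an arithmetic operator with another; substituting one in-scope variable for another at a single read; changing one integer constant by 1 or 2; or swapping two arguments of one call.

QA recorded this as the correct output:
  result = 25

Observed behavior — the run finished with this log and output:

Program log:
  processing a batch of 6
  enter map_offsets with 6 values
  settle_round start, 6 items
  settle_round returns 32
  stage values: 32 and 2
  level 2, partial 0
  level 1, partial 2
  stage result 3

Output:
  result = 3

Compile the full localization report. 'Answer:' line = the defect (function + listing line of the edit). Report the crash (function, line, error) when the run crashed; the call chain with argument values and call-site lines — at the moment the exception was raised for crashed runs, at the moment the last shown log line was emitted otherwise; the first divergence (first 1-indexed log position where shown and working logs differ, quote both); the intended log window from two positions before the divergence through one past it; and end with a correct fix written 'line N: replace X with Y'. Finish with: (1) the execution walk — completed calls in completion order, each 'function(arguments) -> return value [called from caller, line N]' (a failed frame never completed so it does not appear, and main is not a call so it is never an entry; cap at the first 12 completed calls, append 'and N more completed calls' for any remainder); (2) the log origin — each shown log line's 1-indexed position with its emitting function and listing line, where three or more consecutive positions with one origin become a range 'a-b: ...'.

Answer: the defect is in pick_anchor at line 24.
Key fact: Log streams are identical — the defect surfaces only in the printed output.
Call chain: main.
First divergence: none; the two logs match at every position.
Execution walk:
  settle_round([5, 11, 7, 3, 2, 4]) -> 32  [called from map_offsets, line 17]
  bind_quota(0, 3) -> 3  [called from bind_quota, line 5]
  bind_quota(1, 2) -> 3  [called from bind_quota, line 5]
  bind_quota(2, 0) -> 3  [called from map_offsets, line 20]
  map_offsets([5, 11, 7, 3, 2, 4]) -> 3  [called from main, line 34]
  pick_anchor(3, 3) -> 3  [called from main, line 36]
Log origins:
  1: from main, line 33
  2: from map_offsets, line 16
  3: from settle_round, line 8
  4: from settle_round, line 12
  5: from map_offsets, line 19
  6: from bind_quota, line 4
  7: from bind_quota, line 4
  8: from main, line 35
A correct fix: line 24: replace `>` with `<`.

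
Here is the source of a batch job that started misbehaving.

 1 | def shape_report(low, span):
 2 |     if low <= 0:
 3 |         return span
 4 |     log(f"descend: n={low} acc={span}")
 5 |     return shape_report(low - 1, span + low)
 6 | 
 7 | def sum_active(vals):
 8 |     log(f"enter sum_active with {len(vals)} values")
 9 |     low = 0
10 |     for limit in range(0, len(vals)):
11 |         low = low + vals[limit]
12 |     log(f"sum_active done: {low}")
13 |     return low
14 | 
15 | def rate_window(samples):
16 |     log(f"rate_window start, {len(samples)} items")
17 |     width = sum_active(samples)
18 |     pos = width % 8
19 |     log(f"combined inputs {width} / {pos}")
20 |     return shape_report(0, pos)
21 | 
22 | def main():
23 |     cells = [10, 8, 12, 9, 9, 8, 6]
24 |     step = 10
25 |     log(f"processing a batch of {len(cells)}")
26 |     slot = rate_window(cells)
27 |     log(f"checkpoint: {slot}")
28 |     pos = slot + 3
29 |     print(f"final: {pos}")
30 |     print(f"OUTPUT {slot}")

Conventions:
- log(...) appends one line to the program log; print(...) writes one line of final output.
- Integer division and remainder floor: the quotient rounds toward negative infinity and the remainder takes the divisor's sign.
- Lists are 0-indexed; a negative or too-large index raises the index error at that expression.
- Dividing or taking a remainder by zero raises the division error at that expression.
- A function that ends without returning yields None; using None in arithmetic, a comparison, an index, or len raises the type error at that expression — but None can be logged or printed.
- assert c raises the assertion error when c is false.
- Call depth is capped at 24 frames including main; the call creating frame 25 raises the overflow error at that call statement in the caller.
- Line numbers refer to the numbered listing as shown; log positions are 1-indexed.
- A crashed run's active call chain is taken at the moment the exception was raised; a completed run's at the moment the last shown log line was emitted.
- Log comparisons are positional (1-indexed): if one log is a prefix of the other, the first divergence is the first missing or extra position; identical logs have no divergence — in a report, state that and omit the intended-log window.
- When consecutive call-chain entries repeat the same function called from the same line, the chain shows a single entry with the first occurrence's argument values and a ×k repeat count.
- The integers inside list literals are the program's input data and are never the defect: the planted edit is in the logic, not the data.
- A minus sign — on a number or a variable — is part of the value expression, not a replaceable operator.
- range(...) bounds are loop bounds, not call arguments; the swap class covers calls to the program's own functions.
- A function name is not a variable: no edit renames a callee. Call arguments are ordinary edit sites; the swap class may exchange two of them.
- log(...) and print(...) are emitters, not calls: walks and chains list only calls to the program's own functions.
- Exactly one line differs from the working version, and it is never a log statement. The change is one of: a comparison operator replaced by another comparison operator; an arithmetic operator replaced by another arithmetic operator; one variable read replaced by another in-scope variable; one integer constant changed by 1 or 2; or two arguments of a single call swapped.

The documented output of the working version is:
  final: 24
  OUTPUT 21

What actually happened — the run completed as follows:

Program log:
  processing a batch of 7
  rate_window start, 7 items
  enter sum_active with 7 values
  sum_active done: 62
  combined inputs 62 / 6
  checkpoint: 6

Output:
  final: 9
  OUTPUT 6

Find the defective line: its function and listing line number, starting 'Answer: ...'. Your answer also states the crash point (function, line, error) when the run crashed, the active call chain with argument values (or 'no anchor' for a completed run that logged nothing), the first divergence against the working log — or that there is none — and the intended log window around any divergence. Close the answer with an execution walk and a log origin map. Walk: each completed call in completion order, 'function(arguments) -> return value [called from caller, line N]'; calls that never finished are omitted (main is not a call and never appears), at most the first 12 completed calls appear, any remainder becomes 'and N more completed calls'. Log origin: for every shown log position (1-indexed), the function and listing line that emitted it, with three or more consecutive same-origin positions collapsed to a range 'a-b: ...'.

Answer: the defect is in rate_window at line 20.
Key fact: Everything matches until log position 6, which reads 'checkpoint: 6' in place of 'descend: n=6 acc=0'.
Call chain: main.
First divergence: position 6 — the shown line 'checkpoint: 6' should read 'descend: n=6 acc=0'.
Intended log window:
  4: sum_active done: 62
  5: combined inputs 62 / 6
  6: descend: n=6 acc=0
  7: descend: n=5 acc=6
Execution walk:
  sum_active([10, 8, 12, 9, 9, 8, 6]) -> 62  [called from rate_window, line 17]
  shape_report(0, 6) -> 6  [called from rate_window, line 20]
  rate_window([10, 8, 12, 9, 9, 8, 6]) -> 6  [called from main, line 26]
Origin of each log line:
  1: from main, line 25
  2: from rate_window, line 16
  3: from sum_active, line 8
  4: from sum_active, line 12
  5: from rate_window, line 19
  6: from main, line 27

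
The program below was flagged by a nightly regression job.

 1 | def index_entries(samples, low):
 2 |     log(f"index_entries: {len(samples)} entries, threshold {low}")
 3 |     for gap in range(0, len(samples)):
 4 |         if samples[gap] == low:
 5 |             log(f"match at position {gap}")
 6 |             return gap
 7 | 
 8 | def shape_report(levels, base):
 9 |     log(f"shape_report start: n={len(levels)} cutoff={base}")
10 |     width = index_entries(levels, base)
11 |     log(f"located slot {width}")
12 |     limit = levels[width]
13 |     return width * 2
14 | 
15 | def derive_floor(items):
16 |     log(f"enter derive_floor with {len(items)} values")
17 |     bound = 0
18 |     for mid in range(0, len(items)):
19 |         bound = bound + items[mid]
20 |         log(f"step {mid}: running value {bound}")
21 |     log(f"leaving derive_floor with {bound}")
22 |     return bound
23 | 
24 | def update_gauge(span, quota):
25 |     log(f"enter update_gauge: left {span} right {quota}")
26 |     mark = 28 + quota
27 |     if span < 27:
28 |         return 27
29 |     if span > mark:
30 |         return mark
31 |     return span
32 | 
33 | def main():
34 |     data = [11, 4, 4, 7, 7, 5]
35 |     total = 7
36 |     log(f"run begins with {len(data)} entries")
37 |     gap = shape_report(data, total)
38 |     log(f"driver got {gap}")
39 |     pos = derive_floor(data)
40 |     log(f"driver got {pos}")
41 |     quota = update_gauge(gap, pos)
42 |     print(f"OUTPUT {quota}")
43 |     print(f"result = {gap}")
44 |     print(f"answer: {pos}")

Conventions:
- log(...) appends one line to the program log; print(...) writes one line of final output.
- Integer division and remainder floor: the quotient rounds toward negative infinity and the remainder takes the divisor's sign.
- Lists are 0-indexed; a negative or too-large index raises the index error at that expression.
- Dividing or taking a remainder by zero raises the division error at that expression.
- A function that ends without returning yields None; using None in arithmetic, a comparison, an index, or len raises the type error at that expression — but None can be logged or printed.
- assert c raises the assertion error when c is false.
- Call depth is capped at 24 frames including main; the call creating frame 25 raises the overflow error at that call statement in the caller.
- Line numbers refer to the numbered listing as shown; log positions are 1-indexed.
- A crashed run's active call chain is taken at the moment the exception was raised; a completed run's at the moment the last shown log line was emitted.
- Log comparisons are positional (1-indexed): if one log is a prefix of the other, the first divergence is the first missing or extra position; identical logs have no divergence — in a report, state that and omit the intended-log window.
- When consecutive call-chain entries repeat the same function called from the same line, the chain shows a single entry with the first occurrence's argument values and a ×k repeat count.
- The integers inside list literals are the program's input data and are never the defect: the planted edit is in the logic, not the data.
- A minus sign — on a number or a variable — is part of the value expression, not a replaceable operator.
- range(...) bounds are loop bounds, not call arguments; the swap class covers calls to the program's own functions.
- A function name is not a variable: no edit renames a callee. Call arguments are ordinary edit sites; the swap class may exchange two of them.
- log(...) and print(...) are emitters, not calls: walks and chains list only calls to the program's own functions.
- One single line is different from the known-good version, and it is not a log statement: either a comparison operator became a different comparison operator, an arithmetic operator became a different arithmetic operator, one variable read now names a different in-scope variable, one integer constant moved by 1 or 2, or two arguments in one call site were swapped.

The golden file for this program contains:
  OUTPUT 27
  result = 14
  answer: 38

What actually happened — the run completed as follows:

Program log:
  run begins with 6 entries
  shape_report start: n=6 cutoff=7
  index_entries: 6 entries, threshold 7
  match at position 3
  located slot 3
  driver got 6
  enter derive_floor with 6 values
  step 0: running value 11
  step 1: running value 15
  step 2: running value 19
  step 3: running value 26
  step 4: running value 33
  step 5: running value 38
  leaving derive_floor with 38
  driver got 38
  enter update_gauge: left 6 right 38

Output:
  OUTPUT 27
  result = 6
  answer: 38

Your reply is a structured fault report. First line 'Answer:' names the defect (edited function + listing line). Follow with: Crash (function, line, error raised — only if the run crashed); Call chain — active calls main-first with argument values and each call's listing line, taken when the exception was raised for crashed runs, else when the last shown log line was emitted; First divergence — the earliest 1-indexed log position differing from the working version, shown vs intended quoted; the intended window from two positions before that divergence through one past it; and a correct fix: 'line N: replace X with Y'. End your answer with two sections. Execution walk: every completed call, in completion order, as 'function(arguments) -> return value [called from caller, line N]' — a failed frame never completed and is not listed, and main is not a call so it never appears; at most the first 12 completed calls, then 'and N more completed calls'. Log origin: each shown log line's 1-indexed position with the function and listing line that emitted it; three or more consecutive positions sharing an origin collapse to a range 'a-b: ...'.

Answer: the defect is in shape_report at line 13.
The tell: Position 6 is the first bad log line: 'driver got 6' should read 'driver got 14'.
Call chain: main -> update_gauge(6, 38) (called at line 41).
First divergence: position 6; shown 'driver got 6' vs intended 'driver got 14'.
Intended log window:
  4: match at position 3
  5: located slot 3
  6: driver got 14
  7: enter derive_floor with 6 values
Execution walk:
  index_entries([11, 4, 4, 7, 7, 5], 7) -> 3  [called from shape_report, line 10]
  shape_report([11, 4, 4, 7, 7, 5], 7) -> 6  [called from main, line 37]
  derive_floor([11, 4, 4, 7, 7, 5]) -> 38  [called from main, line 39]
  update_gauge(6, 38) -> 27  [called from main, line 41]
Origin of each log line:
  1: emitted by main (line 36)
  2: emitted by shape_report (line 9)
  3: emitted by index_entries (line 2)
  4: emitted by index_entries (line 5)
  5: emitted by shape_report (line 11)
  6: emitted by main (line 38)
  7: emitted by derive_floor (line 16)
  8-13: emitted by derive_floor (line 20)
  14: emitted by derive_floor (line 21)
  15: emitted by main (line 40)
  16: emitted by update_gauge (line 25)
A correct fix: line 13: replace `width` with `limit`.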